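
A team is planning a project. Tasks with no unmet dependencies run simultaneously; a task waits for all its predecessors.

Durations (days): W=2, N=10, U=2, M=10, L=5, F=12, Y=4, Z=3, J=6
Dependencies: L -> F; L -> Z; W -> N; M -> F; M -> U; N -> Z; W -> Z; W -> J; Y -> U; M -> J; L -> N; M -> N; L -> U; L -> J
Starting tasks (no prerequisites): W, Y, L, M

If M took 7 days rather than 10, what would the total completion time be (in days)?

20

Baseline: M→N→Z = 10+10+3 = 23 → 23 days.
M is on the critical path; changing it to 7 makes that path 20 days.
The critical path is still M→N→Z; finish is now 20 days.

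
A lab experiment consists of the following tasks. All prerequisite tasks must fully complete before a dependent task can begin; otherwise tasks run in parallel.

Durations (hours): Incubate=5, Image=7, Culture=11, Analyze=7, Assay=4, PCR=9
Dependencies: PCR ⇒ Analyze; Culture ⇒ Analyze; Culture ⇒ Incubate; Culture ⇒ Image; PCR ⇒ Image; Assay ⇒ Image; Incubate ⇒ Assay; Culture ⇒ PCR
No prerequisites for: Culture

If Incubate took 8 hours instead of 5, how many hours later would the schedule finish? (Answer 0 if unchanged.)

3

Actual critical path: Culture→Incubate→Assay→Image = 11+5+4+7 = 27 ⇒ 27 hours.
Since Incubate is critical, the +3 change carries straight to that chain (now 30 hours).
The critical path is still Culture→Incubate→Assay→Image; finish is now 30 hours.
Change in finish: 30 − 27 = +3 hours.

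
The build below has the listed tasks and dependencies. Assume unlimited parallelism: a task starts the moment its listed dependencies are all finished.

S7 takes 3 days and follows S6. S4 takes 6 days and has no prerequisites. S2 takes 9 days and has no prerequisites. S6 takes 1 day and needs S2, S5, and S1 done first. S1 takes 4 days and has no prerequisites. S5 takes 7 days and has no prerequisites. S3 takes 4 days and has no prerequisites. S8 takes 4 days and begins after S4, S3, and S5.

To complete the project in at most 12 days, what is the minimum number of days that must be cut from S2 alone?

Current finish: 13 days; target: 12.
S2 is on every critical path, so each day cut from S2 cuts the finish by one (this holds down to a finish of 11).
Need 13 − 12 = 1 day off S2 → S2 becomes 8 days, finish becomes 12.

1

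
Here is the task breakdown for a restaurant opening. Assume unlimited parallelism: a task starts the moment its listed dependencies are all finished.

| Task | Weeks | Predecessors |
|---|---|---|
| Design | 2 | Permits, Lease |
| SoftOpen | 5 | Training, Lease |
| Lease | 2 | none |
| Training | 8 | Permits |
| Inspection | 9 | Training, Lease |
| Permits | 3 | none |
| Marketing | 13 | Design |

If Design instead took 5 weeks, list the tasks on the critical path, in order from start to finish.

Permits, Design, Marketing

The binding path is Permits→Training→Inspection = 3+8+9 = 20; finish at 20 weeks.
Design is off the critical path — its longest chain is 18 weeks, giving 2 of slack.
New critical path: Permits→Design→Marketing = 3+5+13 = 21 ⇒ 21 weeks.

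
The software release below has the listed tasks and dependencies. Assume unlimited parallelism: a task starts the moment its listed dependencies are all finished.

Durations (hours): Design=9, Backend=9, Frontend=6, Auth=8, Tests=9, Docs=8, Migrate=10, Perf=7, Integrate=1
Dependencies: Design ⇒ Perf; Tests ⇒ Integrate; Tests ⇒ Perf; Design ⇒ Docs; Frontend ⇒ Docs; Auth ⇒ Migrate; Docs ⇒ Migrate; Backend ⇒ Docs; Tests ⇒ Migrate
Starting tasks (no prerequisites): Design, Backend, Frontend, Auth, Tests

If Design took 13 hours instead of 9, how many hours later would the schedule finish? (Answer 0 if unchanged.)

4

Baseline: Design→Docs→Migrate = 9+8+10 = 27 → 27 hours.
Design is on the critical path; changing it to 13 makes that path 31 hours.
That remains the longest chain; total 31 hours.
Change in finish: 31 − 27 = +4 hours.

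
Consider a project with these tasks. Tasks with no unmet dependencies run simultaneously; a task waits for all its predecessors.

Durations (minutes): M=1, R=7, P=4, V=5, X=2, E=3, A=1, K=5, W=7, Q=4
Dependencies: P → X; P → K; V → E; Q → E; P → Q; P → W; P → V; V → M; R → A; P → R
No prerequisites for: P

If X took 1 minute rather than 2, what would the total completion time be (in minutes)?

12

Critical path before the change: P→R→A = 4+7+1 = 12 giving 12 minutes.
X has 6 minutes of float (longest path through it is 6).
No other chain overtakes it, so the finish is 12 minutes.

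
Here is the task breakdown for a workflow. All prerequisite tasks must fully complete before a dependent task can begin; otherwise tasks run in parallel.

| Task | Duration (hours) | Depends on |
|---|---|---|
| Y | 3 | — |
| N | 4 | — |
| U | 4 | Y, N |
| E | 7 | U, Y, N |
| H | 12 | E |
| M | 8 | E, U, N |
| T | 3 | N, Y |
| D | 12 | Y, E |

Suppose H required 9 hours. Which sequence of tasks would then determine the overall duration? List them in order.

N, U, E, D

As given, the longest chain is N→U→E→H = 4+4+7+12 = 27, so the finish is 27 hours.
H lies on that path, so at 9 hours the path becomes 24 hours.
New critical path: N→U→E→D = 4+4+7+12 = 27 ⇒ 27 hours.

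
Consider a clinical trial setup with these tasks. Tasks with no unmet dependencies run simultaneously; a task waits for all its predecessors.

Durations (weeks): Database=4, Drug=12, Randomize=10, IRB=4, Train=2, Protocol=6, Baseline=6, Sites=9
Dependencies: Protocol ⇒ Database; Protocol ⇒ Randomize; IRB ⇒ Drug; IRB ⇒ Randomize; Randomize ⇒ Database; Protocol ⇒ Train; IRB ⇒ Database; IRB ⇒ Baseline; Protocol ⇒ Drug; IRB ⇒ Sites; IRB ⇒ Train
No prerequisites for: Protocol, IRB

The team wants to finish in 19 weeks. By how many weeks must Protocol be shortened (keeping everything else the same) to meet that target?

Current finish: 20 weeks; target: 19.
Protocol is on every critical path, so each week cut from Protocol cuts the finish by one (this holds down to a finish of 18).
Need 20 − 19 = 1 week off Protocol → Protocol becomes 5 weeks, finish becomes 19.

1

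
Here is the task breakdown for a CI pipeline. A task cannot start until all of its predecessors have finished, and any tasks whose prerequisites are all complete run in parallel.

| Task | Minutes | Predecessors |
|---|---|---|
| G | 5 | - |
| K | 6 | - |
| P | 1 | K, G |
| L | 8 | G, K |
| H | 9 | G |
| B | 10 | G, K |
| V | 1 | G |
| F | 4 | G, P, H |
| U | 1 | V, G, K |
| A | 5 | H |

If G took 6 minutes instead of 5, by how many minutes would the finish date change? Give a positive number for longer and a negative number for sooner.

Actual critical path: G→H→A = 5+9+5 = 19 ⇒ 19 minutes.
Since G is critical, the +1 change carries straight to that chain (now 20 minutes).
The critical path is still G→H→A; finish is now 20 minutes.
Change in finish: 20 − 19 = +1 minutes.

1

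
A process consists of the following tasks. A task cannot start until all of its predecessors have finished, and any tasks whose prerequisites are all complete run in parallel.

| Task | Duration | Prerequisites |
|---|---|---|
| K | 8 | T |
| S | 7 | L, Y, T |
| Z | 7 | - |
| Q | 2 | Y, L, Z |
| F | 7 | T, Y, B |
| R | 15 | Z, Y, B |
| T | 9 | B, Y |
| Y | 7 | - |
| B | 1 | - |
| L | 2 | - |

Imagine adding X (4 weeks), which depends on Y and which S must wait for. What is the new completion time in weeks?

24

Originally the plan takes 24 weeks.
With X inserted, S now waits for max(L, Y, T, X).
New critical path: Y→T→K = 7+9+8 = 24 ⇒ 24 weeks.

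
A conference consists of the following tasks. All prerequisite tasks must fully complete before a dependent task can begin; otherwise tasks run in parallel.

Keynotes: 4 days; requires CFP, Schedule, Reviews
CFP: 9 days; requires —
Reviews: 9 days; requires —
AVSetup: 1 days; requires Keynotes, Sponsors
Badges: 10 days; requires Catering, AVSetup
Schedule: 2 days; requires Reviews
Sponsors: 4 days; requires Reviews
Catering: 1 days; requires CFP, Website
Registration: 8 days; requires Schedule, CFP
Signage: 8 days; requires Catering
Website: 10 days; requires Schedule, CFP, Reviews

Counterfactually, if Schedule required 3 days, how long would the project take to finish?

The binding path is Reviews→Schedule→Website→Catering→Badges = 9+2+10+1+10 = 32; finish at 32 days.
Since Schedule is critical, the +1 change carries straight to that chain (now 33 days).
No other chain overtakes it, so the finish is 33 days.

33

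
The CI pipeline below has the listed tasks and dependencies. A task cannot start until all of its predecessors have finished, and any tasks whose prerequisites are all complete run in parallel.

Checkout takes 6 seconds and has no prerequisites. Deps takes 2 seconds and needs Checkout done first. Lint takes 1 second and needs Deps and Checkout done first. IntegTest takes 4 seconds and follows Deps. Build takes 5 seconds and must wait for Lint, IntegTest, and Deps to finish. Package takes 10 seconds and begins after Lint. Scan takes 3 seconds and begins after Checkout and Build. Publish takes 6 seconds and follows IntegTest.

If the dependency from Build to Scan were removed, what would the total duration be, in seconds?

19

Original critical path: Checkout→Deps→IntegTest→Build→Scan = 6+2+4+5+3 = 20 ⇒ 20 seconds.
Without Build→Scan, Scan's earliest start moves from 17 to 6.
The longest chain is now Checkout→Deps→Lint→Package = 6+2+1+10 = 19, so the CI pipeline takes 19 seconds.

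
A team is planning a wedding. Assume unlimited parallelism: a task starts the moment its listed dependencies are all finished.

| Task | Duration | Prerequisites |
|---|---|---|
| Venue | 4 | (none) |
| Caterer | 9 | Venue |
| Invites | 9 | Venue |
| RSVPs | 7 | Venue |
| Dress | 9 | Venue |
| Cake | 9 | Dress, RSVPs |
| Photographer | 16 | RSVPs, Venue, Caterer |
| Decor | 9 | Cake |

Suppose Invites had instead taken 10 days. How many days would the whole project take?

31

Baseline: Venue→Dress→Cake→Decor = 4+9+9+9 = 31 → 31 days.
Invites is off the critical path — its longest chain is 13 days, giving 18 of slack.
The critical path is still Venue→Dress→Cake→Decor; finish is now 31 days.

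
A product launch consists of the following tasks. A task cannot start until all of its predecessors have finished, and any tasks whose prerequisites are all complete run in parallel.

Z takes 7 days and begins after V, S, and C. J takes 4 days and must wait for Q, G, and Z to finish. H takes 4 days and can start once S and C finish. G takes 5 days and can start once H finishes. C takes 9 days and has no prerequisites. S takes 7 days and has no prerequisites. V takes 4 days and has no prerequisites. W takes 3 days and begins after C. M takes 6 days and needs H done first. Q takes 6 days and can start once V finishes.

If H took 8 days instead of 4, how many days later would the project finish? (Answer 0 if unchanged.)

4

Actual critical path: C→H→G→J = 9+4+5+4 = 22 ⇒ 22 days.
H is on the critical path; changing it to 8 makes that path 26 days.
No other chain overtakes it, so the finish is 26 days.
Change in finish: 26 − 22 = +4 days.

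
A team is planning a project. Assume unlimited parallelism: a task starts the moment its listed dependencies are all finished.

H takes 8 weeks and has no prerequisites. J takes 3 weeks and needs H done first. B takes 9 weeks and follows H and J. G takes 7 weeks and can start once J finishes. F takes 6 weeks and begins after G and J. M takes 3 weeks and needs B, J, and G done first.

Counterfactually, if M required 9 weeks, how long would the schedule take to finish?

29

As given, the longest chain is H→J→G→F = 8+3+7+6 = 24, so the finish is 24 weeks.
M has 1 week of float (longest path through it is 23).
The binding chain switches to H→J→B→M = 8+3+9+9 = 29; finish 29 weeks.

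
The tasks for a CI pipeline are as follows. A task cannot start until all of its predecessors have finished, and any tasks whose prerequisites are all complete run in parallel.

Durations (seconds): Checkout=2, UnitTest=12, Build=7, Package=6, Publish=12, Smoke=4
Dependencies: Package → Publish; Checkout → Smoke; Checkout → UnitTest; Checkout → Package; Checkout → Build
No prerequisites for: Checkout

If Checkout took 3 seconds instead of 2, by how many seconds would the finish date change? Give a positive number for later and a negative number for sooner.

1

The binding path is Checkout→Package→Publish = 2+6+12 = 20; finish at 20 seconds.
Since Checkout is critical, the +1 change carries straight to that chain (now 21 seconds).
The critical path is still Checkout→Package→Publish; finish is now 21 seconds.
Change in finish: 21 − 20 = +1 seconds.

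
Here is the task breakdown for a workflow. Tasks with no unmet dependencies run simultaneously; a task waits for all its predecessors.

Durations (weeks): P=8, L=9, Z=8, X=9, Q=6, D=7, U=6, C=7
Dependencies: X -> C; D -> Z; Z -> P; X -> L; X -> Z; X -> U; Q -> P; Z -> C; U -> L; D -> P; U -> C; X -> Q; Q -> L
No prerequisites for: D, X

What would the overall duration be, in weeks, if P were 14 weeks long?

31

Baseline: X→Z→P = 9+8+8 = 25 → 25 weeks.
P is on the critical path; changing it to 14 makes that path 31 weeks.
That remains the longest chain; total 31 weeks.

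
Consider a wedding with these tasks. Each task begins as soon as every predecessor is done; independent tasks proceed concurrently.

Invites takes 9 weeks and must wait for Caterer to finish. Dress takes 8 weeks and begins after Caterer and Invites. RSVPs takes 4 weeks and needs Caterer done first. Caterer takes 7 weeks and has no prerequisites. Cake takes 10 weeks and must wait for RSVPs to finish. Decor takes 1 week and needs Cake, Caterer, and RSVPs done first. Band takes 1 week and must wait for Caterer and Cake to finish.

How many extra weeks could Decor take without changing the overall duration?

Critical path: Caterer→Invites→Dress = 7+9+8 = 24, so the finish is 24 weeks.
Decor finishes as early as 22 and must finish by 24.
So Decor can slip 24 − 22 = 2 weeks.

2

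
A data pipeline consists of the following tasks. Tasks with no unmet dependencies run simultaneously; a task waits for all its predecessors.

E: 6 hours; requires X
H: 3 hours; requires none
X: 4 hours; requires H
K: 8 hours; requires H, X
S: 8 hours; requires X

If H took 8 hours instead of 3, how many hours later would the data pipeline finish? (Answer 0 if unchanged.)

5

Actual critical path: H→X→S = 3+4+8 = 15 ⇒ 15 hours.
H is on the critical path; changing it to 8 makes that path 20 hours.
The critical path is still H→X→S; finish is now 20 hours.
Change in finish: 20 − 15 = +5 hours.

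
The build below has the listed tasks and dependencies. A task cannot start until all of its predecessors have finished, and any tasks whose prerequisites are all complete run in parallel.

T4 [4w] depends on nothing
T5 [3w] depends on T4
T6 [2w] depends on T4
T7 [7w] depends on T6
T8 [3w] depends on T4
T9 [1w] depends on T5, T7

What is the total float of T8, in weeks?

The longest chain is T4→T6→T7→T9 = 4+2+7+1 = 14; overall finish 14 weeks.
Longest path through T8: 7 weeks (earliest finish 7, latest finish 14).
Slack of T8 = 11 − 4 = 7 weeks.

7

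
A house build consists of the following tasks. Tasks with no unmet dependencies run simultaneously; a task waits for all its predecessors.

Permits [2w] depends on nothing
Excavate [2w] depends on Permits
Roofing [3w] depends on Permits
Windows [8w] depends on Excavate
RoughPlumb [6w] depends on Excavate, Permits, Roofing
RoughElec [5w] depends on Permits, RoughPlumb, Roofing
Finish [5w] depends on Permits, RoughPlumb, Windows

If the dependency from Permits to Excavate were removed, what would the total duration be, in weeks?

16

Before: longest chain Permits→Excavate→Windows→Finish = 2+2+8+5 = 17, finish 17.
Without Permits→Excavate, Excavate's earliest start moves from 2 to 0.
After: Permits→Roofing→RoughPlumb→RoughElec = 2+3+6+5 = 16 → 16 weeks.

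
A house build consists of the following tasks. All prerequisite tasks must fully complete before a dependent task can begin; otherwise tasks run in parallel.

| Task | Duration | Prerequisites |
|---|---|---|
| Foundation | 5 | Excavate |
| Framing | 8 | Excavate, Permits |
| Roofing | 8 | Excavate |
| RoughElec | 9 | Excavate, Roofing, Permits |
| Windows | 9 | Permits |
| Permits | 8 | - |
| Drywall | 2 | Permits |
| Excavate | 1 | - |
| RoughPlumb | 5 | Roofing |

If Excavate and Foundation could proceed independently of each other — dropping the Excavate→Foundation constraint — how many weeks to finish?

Original critical path: Excavate→Roofing→RoughElec = 1+8+9 = 18 ⇒ 18 weeks.
Without Excavate→Foundation, Foundation's earliest start moves from 1 to 0.
After: Excavate→Roofing→RoughElec = 1+8+9 = 18 → 18 weeks.

18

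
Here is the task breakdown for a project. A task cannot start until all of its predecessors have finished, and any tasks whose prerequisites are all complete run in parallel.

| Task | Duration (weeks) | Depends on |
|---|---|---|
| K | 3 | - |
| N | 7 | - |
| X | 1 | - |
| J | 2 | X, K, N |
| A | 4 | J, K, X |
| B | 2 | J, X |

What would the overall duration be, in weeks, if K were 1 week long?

13

Baseline: N→J→A = 7+2+4 = 13 → 13 weeks.
K is off the critical path — its longest chain is 9 weeks, giving 4 of slack.
No other chain overtakes it, so the finish is 13 weeks.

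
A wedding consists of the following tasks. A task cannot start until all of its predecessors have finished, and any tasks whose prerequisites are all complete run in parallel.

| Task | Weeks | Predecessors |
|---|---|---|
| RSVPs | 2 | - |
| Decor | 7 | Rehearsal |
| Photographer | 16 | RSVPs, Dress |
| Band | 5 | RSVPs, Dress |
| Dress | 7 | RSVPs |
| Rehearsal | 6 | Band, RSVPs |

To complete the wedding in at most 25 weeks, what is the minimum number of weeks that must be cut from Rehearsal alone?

Current finish: 27 weeks; target: 25.
Rehearsal is on every critical path, so each week cut from Rehearsal cuts the finish by one (this holds down to a finish of 25).
Need 27 − 25 = 2 weeks off Rehearsal → Rehearsal becomes 4 weeks, finish becomes 25.

2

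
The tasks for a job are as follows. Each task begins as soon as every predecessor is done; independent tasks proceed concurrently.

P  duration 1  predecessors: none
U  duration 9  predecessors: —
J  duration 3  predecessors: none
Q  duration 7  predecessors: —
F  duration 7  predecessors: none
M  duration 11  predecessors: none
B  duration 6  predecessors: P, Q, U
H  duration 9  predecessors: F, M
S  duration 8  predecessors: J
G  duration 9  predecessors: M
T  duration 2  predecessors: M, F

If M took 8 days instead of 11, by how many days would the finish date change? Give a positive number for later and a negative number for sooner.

Critical path before the change: M→H = 11+9 = 20 giving 20 days.
M lies on that path, so at 8 days the path becomes 17 days.
No other chain overtakes it, so the finish is 17 days.
Change in finish: 17 − 20 = -3 days.

-3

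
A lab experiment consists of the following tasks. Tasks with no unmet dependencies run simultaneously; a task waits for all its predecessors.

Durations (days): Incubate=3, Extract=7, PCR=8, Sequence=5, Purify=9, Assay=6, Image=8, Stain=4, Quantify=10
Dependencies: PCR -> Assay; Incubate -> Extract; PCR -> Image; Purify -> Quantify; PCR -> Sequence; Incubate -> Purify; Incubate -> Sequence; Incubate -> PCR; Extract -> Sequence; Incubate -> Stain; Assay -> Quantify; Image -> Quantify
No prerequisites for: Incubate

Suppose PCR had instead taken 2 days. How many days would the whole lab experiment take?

Baseline: Incubate→PCR→Image→Quantify = 3+8+8+10 = 29 → 29 days.
PCR is on the critical path; changing it to 2 makes that path 23 days.
The critical path is still Incubate→PCR→Image→Quantify; finish is now 23 days.

23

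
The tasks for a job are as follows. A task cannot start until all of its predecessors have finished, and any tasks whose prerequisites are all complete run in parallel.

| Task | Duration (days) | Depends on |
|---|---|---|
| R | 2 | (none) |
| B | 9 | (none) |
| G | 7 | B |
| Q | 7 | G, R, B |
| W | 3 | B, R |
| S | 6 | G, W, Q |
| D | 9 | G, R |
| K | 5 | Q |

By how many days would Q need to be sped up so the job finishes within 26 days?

Current finish: 29 days; target: 26.
Q is on every critical path, so each day cut from Q cuts the finish by one (this holds down to a finish of 25).
Need 29 − 26 = 3 days off Q → Q becomes 4 days, finish becomes 26.

3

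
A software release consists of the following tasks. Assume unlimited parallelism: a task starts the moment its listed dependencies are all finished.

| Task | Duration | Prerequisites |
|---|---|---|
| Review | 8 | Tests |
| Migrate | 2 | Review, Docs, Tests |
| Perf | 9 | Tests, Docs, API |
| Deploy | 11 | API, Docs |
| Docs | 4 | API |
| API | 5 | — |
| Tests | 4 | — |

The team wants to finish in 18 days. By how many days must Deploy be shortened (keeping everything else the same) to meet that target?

Current finish: 20 days; target: 18.
Deploy is on every critical path, so each day cut from Deploy cuts the finish by one (this holds down to a finish of 18).
Need 20 − 18 = 2 days off Deploy → Deploy becomes 9 days, finish becomes 18.

2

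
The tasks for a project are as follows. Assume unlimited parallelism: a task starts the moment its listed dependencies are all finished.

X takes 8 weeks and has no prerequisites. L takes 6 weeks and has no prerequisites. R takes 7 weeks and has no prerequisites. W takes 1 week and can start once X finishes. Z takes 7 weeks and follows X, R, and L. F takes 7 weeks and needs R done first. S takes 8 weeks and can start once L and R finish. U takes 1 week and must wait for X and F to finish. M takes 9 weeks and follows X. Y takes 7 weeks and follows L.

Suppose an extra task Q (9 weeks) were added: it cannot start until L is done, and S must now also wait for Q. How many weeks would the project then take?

23

Originally the project takes 17 weeks.
With Q inserted, S now waits for max(L, R, Q).
New critical path: L→Q→S = 6+9+8 = 23 ⇒ 23 weeks.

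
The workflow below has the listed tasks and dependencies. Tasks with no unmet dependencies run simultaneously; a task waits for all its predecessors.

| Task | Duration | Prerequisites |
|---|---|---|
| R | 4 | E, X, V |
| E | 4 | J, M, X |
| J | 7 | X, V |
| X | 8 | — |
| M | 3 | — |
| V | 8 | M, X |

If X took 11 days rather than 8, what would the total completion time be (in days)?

As given, the longest chain is X→V→J→E→R = 8+8+7+4+4 = 31, so the finish is 31 days.
X is on the critical path; changing it to 11 makes that path 34 days.
The critical path is still X→V→J→E→R; finish is now 34 days.

34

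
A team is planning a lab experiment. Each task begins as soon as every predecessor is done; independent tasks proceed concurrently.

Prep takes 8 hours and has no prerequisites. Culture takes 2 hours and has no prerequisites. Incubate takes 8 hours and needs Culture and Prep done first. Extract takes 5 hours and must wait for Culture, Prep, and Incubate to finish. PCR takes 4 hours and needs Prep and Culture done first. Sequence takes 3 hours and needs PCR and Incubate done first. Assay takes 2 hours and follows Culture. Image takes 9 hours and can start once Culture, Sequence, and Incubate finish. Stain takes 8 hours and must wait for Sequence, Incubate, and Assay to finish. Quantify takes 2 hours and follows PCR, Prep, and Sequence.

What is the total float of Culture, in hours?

Prep→Incubate→Sequence→Image = 8+8+3+9 = 28 sets the makespan at 28 hours.
Culture finishes as early as 2 and must finish by 8.
Slack of Culture = 6 − 0 = 6 hours.

6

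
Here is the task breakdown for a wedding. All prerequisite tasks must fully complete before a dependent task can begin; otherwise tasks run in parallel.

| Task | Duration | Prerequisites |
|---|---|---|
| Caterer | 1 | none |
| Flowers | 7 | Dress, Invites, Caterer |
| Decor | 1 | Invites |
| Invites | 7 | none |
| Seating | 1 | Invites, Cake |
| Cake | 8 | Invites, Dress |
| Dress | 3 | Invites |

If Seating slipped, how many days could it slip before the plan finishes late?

0

Invites→Dress→Cake→Seating = 7+3+8+1 = 19 sets the makespan at 19 days.
Longest path through Seating: 19 days (earliest finish 19, latest finish 19).
Slack of Seating = 18 − 18 = 0 days.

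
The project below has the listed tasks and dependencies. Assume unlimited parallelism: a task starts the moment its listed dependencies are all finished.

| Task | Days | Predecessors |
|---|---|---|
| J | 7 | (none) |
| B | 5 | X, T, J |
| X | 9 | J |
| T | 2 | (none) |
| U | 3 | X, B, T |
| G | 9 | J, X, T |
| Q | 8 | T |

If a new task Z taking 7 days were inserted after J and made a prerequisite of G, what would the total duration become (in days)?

Originally the plan takes 25 days.
With Z inserted, G now waits for max(J, X, T, Z).
New critical path: J→X→G = 7+9+9 = 25 ⇒ 25 days.

25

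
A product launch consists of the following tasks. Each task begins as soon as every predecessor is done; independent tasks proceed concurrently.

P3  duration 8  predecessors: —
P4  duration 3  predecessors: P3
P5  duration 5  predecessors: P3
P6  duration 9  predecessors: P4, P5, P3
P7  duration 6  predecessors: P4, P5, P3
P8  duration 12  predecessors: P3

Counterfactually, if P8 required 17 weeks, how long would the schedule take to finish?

25

As given, the longest chain is P3→P5→P6 = 8+5+9 = 22, so the finish is 22 weeks.
P8 has 2 weeks of float (longest path through it is 20).
Now P3→P8 = 8+17 = 25 is longest, so the finish becomes 25 weeks.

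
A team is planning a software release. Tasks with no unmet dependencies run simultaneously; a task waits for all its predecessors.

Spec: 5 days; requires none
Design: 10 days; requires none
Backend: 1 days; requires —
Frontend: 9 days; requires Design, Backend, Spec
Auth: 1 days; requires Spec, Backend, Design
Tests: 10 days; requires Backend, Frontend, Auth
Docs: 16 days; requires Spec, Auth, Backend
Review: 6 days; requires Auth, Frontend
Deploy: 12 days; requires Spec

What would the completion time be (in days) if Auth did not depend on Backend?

Original critical path: Design→Frontend→Tests = 10+9+10 = 29 ⇒ 29 days.
Dropping Backend→Auth doesn't change Auth's earliest start (10); another predecessor still binds.
New critical path: Design→Frontend→Tests = 10+9+10 = 29 ⇒ 29 days.

29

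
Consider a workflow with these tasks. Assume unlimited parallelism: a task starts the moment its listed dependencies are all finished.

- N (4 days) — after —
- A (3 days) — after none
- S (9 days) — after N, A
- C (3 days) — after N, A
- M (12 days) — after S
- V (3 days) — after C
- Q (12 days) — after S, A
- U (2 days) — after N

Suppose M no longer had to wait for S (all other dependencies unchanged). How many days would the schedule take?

25

Original critical path: N→S→M = 4+9+12 = 25 ⇒ 25 days.
Without S→M, M's earliest start moves from 13 to 0.
The longest chain is now N→S→Q = 4+9+12 = 25, so the schedule takes 25 days.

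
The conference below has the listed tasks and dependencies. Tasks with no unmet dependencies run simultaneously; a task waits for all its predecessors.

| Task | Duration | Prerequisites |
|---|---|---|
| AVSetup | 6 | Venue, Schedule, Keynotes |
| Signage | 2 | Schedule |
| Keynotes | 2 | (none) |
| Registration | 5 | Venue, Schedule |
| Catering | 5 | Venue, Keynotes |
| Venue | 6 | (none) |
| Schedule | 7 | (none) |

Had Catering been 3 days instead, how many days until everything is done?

As given, the longest chain is Schedule→AVSetup = 7+6 = 13, so the finish is 13 days.
The longest path through Catering is only 11 days, so Catering has float 2.
That remains the longest chain; total 13 days.

13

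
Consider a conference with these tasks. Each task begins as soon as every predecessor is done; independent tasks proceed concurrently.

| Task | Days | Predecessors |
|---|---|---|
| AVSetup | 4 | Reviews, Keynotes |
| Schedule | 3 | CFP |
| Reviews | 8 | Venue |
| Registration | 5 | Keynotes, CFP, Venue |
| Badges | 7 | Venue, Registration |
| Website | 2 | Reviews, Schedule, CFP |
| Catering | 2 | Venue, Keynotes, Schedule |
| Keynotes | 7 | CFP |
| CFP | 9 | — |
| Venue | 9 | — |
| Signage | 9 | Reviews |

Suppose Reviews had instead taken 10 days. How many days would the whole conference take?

Actual critical path: CFP→Keynotes→Registration→Badges = 9+7+5+7 = 28 ⇒ 28 days.
Reviews is off the critical path — its longest chain is 26 days, giving 2 of slack.
Now Venue→Reviews→Signage = 9+10+9 = 28 is longest, so the finish becomes 28 days.

28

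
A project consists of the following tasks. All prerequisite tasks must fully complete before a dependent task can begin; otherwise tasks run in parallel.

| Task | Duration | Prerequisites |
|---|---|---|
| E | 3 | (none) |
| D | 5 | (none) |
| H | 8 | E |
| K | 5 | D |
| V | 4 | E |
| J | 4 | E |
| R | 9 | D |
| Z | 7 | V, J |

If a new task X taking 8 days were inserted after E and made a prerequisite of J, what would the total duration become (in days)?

Originally the project takes 14 days.
With X inserted, J now waits for max(E, X).
New critical path: E→X→J→Z = 3+8+4+7 = 22 ⇒ 22 days.

22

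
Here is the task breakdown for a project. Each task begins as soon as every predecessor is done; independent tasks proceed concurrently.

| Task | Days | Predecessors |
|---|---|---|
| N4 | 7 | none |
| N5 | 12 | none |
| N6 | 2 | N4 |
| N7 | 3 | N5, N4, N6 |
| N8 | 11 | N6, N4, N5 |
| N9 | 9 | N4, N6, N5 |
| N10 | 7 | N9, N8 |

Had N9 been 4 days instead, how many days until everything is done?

As given, the longest chain is N5→N8→N10 = 12+11+7 = 30, so the finish is 30 days.
The longest path through N9 is only 28 days, so N9 has float 2.
No other chain overtakes it, so the finish is 30 days.

30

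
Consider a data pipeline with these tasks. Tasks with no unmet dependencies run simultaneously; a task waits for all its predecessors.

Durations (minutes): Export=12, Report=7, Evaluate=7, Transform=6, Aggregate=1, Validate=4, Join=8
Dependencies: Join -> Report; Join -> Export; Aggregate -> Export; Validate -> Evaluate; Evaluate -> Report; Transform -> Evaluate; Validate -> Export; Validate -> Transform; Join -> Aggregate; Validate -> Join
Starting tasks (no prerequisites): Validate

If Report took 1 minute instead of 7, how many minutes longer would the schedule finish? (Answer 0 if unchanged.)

0

Baseline: Validate→Join→Aggregate→Export = 4+8+1+12 = 25 → 25 minutes.
Report is off the critical path — its longest chain is 24 minutes, giving 1 of slack.
No other chain overtakes it, so the finish is 25 minutes.
Change in finish: 25 − 25 = +0 minutes.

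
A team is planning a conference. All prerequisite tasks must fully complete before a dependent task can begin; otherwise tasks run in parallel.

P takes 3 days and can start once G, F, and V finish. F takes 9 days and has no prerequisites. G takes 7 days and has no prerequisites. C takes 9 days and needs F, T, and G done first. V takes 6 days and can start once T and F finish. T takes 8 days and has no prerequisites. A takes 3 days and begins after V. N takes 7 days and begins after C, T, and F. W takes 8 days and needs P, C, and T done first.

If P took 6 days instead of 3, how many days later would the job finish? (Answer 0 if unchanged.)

3

As given, the longest chain is F→V→P→W = 9+6+3+8 = 26, so the finish is 26 days.
Since P is critical, the +3 change carries straight to that chain (now 29 days).
No other chain overtakes it, so the finish is 29 days.
Change in finish: 29 − 26 = +3 days.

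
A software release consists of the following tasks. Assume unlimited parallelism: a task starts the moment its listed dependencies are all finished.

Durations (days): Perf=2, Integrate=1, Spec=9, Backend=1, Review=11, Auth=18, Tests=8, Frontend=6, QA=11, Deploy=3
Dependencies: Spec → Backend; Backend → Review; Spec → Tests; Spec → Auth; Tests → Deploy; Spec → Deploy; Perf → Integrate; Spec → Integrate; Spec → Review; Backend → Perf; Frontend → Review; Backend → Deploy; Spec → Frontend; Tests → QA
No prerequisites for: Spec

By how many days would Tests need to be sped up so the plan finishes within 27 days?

1

Current finish: 28 days; target: 27.
Tests is on every critical path, so each day cut from Tests cuts the finish by one (this holds down to a finish of 27).
Need 28 − 27 = 1 day off Tests → Tests becomes 7 days, finish becomes 27.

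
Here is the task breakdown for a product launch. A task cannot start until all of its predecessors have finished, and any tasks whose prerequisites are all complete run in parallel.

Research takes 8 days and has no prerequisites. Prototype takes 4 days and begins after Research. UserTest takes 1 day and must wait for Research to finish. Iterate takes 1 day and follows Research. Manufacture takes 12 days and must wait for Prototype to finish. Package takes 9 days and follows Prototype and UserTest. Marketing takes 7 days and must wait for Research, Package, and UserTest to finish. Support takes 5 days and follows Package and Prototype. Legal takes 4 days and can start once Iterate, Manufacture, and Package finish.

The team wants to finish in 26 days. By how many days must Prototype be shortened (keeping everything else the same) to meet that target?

2

Current finish: 28 days; target: 26.
Prototype is on every critical path, so each day cut from Prototype cuts the finish by one (this holds down to a finish of 25).
Need 28 − 26 = 2 days off Prototype → Prototype becomes 2 days, finish becomes 26.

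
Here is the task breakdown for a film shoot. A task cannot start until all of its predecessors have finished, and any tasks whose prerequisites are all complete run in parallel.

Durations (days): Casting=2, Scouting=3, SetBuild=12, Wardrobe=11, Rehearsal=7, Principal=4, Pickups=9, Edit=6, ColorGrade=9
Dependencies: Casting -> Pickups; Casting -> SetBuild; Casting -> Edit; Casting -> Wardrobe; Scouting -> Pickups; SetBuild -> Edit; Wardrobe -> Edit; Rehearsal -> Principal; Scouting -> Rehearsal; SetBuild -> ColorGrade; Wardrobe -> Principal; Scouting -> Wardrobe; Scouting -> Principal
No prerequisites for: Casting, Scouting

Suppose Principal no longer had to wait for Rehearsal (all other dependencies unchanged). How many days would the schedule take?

23

With the dependency in place, Casting→SetBuild→ColorGrade = 2+12+9 = 23 sets the finish at 23 days.
Dropping Rehearsal→Principal doesn't change Principal's earliest start (14); another predecessor still binds.
The longest chain is now Casting→SetBuild→ColorGrade = 2+12+9 = 23, so the schedule takes 23 days.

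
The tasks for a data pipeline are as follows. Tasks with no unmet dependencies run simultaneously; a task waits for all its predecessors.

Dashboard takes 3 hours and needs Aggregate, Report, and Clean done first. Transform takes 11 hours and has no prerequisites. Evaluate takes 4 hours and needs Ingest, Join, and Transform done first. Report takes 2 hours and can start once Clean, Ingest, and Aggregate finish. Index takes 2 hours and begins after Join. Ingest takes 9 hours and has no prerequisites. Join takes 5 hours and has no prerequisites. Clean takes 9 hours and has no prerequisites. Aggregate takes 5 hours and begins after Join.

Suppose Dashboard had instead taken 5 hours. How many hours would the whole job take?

17

Actual critical path: Join→Aggregate→Report→Dashboard = 5+5+2+3 = 15 ⇒ 15 hours.
Dashboard is on the critical path; changing it to 5 makes that path 17 hours.
No other chain overtakes it, so the finish is 17 hours.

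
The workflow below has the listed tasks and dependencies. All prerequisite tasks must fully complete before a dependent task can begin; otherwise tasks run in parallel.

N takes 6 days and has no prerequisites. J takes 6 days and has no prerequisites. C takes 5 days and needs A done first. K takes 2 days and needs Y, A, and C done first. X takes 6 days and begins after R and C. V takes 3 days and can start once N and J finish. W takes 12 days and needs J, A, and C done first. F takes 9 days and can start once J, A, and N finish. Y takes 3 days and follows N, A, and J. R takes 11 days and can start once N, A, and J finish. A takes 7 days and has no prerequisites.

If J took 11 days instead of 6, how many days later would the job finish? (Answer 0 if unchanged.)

The binding path is A→R→X = 7+11+6 = 24; finish at 24 days.
J has 1 day of float (longest path through it is 23).
The binding chain switches to J→R→X = 11+11+6 = 28; finish 28 days.
Change in finish: 28 − 24 = +4 days.

4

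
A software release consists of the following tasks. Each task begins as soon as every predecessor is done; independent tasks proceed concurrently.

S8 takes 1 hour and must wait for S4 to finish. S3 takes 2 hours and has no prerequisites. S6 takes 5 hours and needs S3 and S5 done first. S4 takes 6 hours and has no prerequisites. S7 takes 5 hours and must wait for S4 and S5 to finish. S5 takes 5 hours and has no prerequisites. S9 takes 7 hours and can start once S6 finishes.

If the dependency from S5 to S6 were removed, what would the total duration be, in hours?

With the dependency in place, S5→S6→S9 = 5+5+7 = 17 sets the finish at 17 hours.
Without S5→S6, S6's earliest start moves from 5 to 2.
After: S3→S6→S9 = 2+5+7 = 14 → 14 hours.

14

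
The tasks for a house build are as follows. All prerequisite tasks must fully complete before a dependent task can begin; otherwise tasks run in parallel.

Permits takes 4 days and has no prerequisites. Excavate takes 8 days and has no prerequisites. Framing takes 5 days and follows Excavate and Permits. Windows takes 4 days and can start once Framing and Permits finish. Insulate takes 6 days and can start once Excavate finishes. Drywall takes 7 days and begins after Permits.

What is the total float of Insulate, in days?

3

Excavate→Framing→Windows = 8+5+4 = 17 sets the makespan at 17 days.
The longest chain containing Insulate totals 14 days.
Float = 17 − 14 = 3.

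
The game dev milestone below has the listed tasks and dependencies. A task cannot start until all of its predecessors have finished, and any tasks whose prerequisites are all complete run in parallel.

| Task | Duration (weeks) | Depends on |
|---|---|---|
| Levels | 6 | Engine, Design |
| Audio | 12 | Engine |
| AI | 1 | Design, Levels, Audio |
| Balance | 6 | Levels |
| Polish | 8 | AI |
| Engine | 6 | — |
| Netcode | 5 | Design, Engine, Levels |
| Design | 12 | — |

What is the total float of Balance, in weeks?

3

Design→Levels→AI→Polish = 12+6+1+8 = 27 sets the makespan at 27 weeks.
Balance finishes as early as 24 and must finish by 27.
Slack of Balance = 21 − 18 = 3 weeks.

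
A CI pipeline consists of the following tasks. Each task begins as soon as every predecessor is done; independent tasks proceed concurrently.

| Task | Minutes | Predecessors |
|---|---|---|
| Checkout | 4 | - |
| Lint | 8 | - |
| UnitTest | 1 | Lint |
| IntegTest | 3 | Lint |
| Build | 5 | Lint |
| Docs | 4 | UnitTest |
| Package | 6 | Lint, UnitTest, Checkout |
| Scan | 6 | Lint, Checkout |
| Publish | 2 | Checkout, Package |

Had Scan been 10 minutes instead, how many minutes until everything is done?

As given, the longest chain is Lint→UnitTest→Package→Publish = 8+1+6+2 = 17, so the finish is 17 minutes.
Scan has 3 minutes of float (longest path through it is 14).
Now Lint→Scan = 8+10 = 18 is longest, so the finish becomes 18 minutes.

18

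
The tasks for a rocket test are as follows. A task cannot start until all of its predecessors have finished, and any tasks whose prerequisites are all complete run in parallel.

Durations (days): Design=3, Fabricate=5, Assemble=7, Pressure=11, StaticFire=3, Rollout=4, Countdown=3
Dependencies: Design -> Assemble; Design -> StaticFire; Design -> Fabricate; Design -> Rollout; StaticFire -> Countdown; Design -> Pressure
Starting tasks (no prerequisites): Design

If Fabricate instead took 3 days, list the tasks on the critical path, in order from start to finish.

As given, the longest chain is Design→Pressure = 3+11 = 14, so the finish is 14 days.
Fabricate is off the critical path — its longest chain is 8 days, giving 6 of slack.
That remains the longest chain; total 14 days.

Design, Pressure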